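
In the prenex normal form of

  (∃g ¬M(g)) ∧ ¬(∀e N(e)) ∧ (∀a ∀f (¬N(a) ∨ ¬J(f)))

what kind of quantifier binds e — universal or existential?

Move each ¬ inward, flipping quantifiers it crosses:
  (∃g ¬M(g)) ∧ (∃e ¬N(e)) ∧ (∀a ∀f (¬N(a) ∨ ¬J(f)))
Pull the quantifiers to the front (each side's bound variable is not free in the other side):
  ∃g ∃e ∀a ∀f (¬M(g) ∧ ¬N(e) ∧ (¬N(a) ∨ ¬J(f)))
The quantifier ∀e sits under an odd number of negations, so it flips to ∃e.

existential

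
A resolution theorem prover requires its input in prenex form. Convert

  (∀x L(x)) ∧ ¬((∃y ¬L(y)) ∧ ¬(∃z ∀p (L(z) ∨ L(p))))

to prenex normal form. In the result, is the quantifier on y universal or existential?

Push ¬ through the quantifiers and connectives to reach negation normal form:
  (∀x L(x)) ∧ ((∀y L(y)) ∨ (∃z ∀p (L(z) ∨ L(p))))
Pull the quantifiers to the front (each side's bound variable is not free in the other side):
  ∀x ∀y ∃z ∀p (L(x) ∧ (L(y) ∨ L(z) ∨ L(p)))
The quantifier ∃y sits under an odd number of negations, so it flips to ∀y.

universal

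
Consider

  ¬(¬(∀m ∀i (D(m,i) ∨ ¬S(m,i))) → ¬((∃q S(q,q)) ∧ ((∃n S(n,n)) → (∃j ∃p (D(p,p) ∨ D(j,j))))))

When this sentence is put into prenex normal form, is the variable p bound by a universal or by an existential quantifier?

existential

Rewrite implications/biconditionals: A → B as ¬A ∨ B.
  ¬(¬¬(∀m ∀i (D(m,i) ∨ ¬S(m,i))) ∨ ¬((∃q S(q,q)) ∧ (¬(∃n S(n,n)) ∨ (∃j ∃p (D(p,p) ∨ D(j,j))))))
Push ¬ through the quantifiers and connectives to reach negation normal form:
  (∃m ∃i (¬D(m,i) ∧ S(m,i))) ∧ (∃q S(q,q)) ∧ ((∀n ¬S(n,n)) ∨ (∃j ∃p (D(p,p) ∨ D(j,j))))
All bound variables are already distinct, so no renaming is needed.
Finally move all quantifiers to the prefix:
  ∃m ∃i ∃q ∀n ∃j ∃p (¬D(m,i) ∧ S(m,i) ∧ S(q,q) ∧ (¬S(n,n) ∨ D(p,p) ∨ D(j,j)))
The quantifier ∃p sits under an even number of negations (counting the antecedent side of each →), so it remains existential.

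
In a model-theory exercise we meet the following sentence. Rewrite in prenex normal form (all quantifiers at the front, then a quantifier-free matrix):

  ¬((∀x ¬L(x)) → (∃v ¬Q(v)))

∀x ∀v (¬L(x) ∧ Q(v))

First replace A → B with ¬A ∨ B.
  ¬(¬(∀x ¬L(x)) ∨ (∃v ¬Q(v)))
Push ¬ through the quantifiers and connectives to reach negation normal form:
  (∀x ¬L(x)) ∧ (∀v Q(v))
All bound variables are already distinct, so no renaming is needed.
Extract every quantifier outward, since the variables are now distinct and don't occur free across branches:
  ∀x ∀v (¬L(x) ∧ Q(v))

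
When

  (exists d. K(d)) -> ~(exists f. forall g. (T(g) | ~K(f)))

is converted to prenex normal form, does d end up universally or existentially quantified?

universal

First replace A → B with ¬A ∨ B.
  ~(exists d. K(d)) | ~(exists f. forall g. (T(g) | ~K(f)))
Drive negations inward (¬∀x A ≡ ∃x ¬A, ¬∃x A ≡ ∀x ¬A, De Morgan for ∧/∨):
  (forall d. ~K(d)) | (forall f. exists g. (~T(g) & K(f)))
Extract every quantifier outward, since the variables are now distinct and don't occur free across branches:
  forall d. forall f. exists g. (~K(d) | ~T(g) & K(f))
The quantifier exists d sits under an odd number of negations (counting the antecedent side of each →), so it flips to forall d.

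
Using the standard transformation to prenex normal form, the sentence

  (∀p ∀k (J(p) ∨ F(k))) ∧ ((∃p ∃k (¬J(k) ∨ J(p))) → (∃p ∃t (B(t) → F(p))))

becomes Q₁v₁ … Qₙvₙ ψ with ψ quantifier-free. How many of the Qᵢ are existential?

Eliminate → and ↔ using ¬ and ∨.
  (∀p ∀k (J(p) ∨ F(k))) ∧ (¬(∃p ∃k (¬J(k) ∨ J(p))) ∨ (∃p ∃t (¬B(t) ∨ F(p))))
Drive negations inward (¬∀x A ≡ ∃x ¬A, ¬∃x A ≡ ∀x ¬A, De Morgan for ∧/∨):
  (∀p ∀k (J(p) ∨ F(k))) ∧ ((∀p ∀k (J(k) ∧ ¬J(p))) ∨ (∃p ∃t (¬B(t) ∨ F(p))))
Give each quantifier a distinct variable: p↦c, k↦s, p↦u1.
  (∀p ∀k (J(p) ∨ F(k))) ∧ ((∀c ∀s (J(s) ∧ ¬J(c))) ∨ (∃u1 ∃t (¬B(t) ∨ F(u1))))
Pull the quantifiers to the front (each side's bound variable is not free in the other side):
  ∀p ∀k ∀c ∀s ∃u1 ∃t ((J(p) ∨ F(k)) ∧ (J(s) ∧ ¬J(c) ∨ ¬B(t) ∨ F(u1)))
The prefix is ∀p ∀k ∀c ∀s ∃u1 ∃t: 4 universal, 2 existential.

2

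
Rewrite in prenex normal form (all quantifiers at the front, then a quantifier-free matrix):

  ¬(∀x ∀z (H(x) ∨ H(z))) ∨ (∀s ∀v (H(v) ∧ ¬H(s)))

∃x ∃z ∀s ∀v (¬H(x) ∧ ¬H(z) ∨ H(v) ∧ ¬H(s))

Move each ¬ inward, flipping quantifiers it crosses:
  (∃x ∃z (¬H(x) ∧ ¬H(z))) ∨ (∀s ∀v (H(v) ∧ ¬H(s)))
Finally move all quantifiers to the prefix:
  ∃x ∃z ∀s ∀v (¬H(x) ∧ ¬H(z) ∨ H(v) ∧ ¬H(s))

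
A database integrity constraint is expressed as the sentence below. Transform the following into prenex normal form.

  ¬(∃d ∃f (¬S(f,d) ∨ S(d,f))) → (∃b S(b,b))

Eliminate → and ↔ using ¬ and ∨.
  ¬¬(∃d ∃f (¬S(f,d) ∨ S(d,f))) ∨ (∃b S(b,b))
Push ¬ through the quantifiers and connectives to reach negation normal form:
  (∃d ∃f (¬S(f,d) ∨ S(d,f))) ∨ (∃b S(b,b))
Finally move all quantifiers to the prefix:
  ∃d ∃f ∃b (¬S(f,d) ∨ S(d,f) ∨ S(b,b))

∃d ∃f ∃b (¬S(f,d) ∨ S(d,f) ∨ S(b,b))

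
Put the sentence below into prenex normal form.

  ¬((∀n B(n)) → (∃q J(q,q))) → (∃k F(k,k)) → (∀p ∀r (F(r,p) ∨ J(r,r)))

∃n ∃q ∀k ∀p ∀r (¬B(n) ∨ J(q,q) ∨ ¬F(k,k) ∨ F(r,p) ∨ J(r,r))

First replace A → B with ¬A ∨ B.
  ¬¬(¬(∀n B(n)) ∨ (∃q J(q,q))) ∨ ¬(∃k F(k,k)) ∨ (∀p ∀r (F(r,p) ∨ J(r,r)))
Move each ¬ inward, flipping quantifiers it crosses:
  (∃n ¬B(n)) ∨ (∃q J(q,q)) ∨ (∀k ¬F(k,k)) ∨ (∀p ∀r (F(r,p) ∨ J(r,r)))
Pull the quantifiers to the front (each side's bound variable is not free in the other side):
  ∃n ∃q ∀k ∀p ∀r (¬B(n) ∨ J(q,q) ∨ ¬F(k,k) ∨ F(r,p) ∨ J(r,r))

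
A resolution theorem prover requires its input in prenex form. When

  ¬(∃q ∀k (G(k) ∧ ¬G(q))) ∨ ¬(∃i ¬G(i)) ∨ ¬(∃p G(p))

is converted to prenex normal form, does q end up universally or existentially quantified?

Move each ¬ inward, flipping quantifiers it crosses:
  (∀q ∃k (¬G(k) ∨ G(q))) ∨ (∀i G(i)) ∨ (∀p ¬G(p))
Pull the quantifiers to the front (each side's bound variable is not free in the other side):
  ∀q ∃k ∀i ∀p (¬G(k) ∨ G(q) ∨ G(i) ∨ ¬G(p))
The quantifier ∃q sits under an odd number of negations, so it flips to ∀q.

universal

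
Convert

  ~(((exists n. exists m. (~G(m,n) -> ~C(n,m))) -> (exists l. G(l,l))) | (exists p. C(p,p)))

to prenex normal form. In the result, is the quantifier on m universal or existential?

existential

Eliminate → and ↔ using ¬ and ∨.
  ~(~(exists n. exists m. (~~G(m,n) | ~C(n,m))) | (exists l. G(l,l)) | (exists p. C(p,p)))
Drive negations inward (¬∀x A ≡ ∃x ¬A, ¬∃x A ≡ ∀x ¬A, De Morgan for ∧/∨):
  (exists n. exists m. (G(m,n) | ~C(n,m))) & (forall l. ~G(l,l)) & (forall p. ~C(p,p))
All bound variables are already distinct, so no renaming is needed.
Extract every quantifier outward, since the variables are now distinct and don't occur free across branches:
  exists n. exists m. forall l. forall p. ((G(m,n) | ~C(n,m)) & ~G(l,l) & ~C(p,p))
The quantifier exists m sits under an even number of negations (counting the antecedent side of each →), so it remains existential.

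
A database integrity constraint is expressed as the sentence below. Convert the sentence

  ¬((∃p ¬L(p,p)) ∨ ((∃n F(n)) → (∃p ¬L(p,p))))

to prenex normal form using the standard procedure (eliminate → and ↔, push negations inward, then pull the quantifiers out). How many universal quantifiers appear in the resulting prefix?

2

Eliminate → and ↔ using ¬ and ∨.
  ¬((∃p ¬L(p,p)) ∨ ¬(∃n F(n)) ∨ (∃p ¬L(p,p)))
Push ¬ through the quantifiers and connectives to reach negation normal form:
  (∀p L(p,p)) ∧ (∃n F(n)) ∧ (∀p L(p,p))
Standardize variables apart so no two quantifiers bind the same name: p↦r.
  (∀p L(p,p)) ∧ (∃n F(n)) ∧ (∀r L(r,r))
Pull the quantifiers to the front (each side's bound variable is not free in the other side):
  ∀p ∃n ∀r (L(p,p) ∧ F(n) ∧ L(r,r))
The prefix is ∀p ∃n ∀r: 2 universal, 1 existential.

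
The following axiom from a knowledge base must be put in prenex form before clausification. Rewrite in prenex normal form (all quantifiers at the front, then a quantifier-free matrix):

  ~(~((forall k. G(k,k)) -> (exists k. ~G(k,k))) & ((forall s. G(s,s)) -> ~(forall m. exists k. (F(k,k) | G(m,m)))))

First replace A → B with ¬A ∨ B.
  ~(~(~(forall k. G(k,k)) | (exists k. ~G(k,k))) & (~(forall s. G(s,s)) | ~(forall m. exists k. (F(k,k) | G(m,m)))))
Move each ¬ inward, flipping quantifiers it crosses:
  (exists k. ~G(k,k)) | (exists k. ~G(k,k)) | (forall s. G(s,s)) & (forall m. exists k. (F(k,k) | G(m,m)))
Give each quantifier a distinct variable: k↦b, k↦z.
  (exists k. ~G(k,k)) | (exists b. ~G(b,b)) | (forall s. G(s,s)) & (forall m. exists z. (F(z,z) | G(m,m)))
Extract every quantifier outward, since the variables are now distinct and don't occur free across branches:
  exists k. exists b. forall s. forall m. exists z. (~G(k,k) | ~G(b,b) | G(s,s) & (F(z,z) | G(m,m)))

exists k. exists b. forall s. forall m. exists z. (~G(k,k) | ~G(b,b) | G(s,s) & (F(z,z) | G(m,m)))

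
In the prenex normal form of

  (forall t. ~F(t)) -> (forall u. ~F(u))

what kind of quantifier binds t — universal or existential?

Eliminate → and ↔ using ¬ and ∨.
  ~(forall t. ~F(t)) | (forall u. ~F(u))
Push ¬ through the quantifiers and connectives to reach negation normal form:
  (exists t. F(t)) | (forall u. ~F(u))
Extract every quantifier outward, since the variables are now distinct and don't occur free across branches:
  exists t. forall u. (F(t) | ~F(u))
The quantifier forall t sits under an odd number of negations (counting the antecedent side of each →), so it flips to exists t.

existential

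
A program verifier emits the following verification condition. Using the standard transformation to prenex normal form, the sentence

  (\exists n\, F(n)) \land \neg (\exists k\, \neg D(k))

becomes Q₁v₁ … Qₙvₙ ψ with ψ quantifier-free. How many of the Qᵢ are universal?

Drive negations inward (¬∀x A ≡ ∃x ¬A, ¬∃x A ≡ ∀x ¬A, De Morgan for ∧/∨):
  (\exists n\, F(n)) \land (\forall k\, D(k))
All bound variables are already distinct, so no renaming is needed.
Extract every quantifier outward, since the variables are now distinct and don't occur free across branches:
  \exists n\, \forall k\, (F(n) \land D(k))
The prefix is \exists n \forall k: 1 universal, 1 existential.

1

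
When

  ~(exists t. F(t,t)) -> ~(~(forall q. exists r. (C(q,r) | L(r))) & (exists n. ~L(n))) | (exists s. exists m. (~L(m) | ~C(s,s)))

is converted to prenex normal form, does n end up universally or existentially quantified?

Eliminate → and ↔ using ¬ and ∨.
  ~~(exists t. F(t,t)) | ~(~(forall q. exists r. (C(q,r) | L(r))) & (exists n. ~L(n))) | (exists s. exists m. (~L(m) | ~C(s,s)))
Push ¬ through the quantifiers and connectives to reach negation normal form:
  (exists t. F(t,t)) | (forall q. exists r. (C(q,r) | L(r))) | (forall n. L(n)) | (exists s. exists m. (~L(m) | ~C(s,s)))
All bound variables are already distinct, so no renaming is needed.
Pull the quantifiers to the front (each side's bound variable is not free in the other side):
  exists t. forall q. exists r. forall n. exists s. exists m. (F(t,t) | C(q,r) | L(r) | L(n) | ~L(m) | ~C(s,s))
The quantifier exists n sits under an odd number of negations (counting the antecedent side of each →), so it flips to forall n.

universal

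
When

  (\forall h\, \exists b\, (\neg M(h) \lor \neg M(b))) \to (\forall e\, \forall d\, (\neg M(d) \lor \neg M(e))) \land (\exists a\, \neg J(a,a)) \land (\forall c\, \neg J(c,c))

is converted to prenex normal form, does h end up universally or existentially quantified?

Rewrite implications/biconditionals: A → B as ¬A ∨ B.
  \neg (\forall h\, \exists b\, (\neg M(h) \lor \neg M(b))) \lor (\forall e\, \forall d\, (\neg M(d) \lor \neg M(e))) \land (\exists a\, \neg J(a,a)) \land (\forall c\, \neg J(c,c))
Move each ¬ inward, flipping quantifiers it crosses:
  (\exists h\, \forall b\, (M(h) \land M(b))) \lor (\forall e\, \forall d\, (\neg M(d) \lor \neg M(e))) \land (\exists a\, \neg J(a,a)) \land (\forall c\, \neg J(c,c))
Finally move all quantifiers to the prefix:
  \exists h\, \forall b\, \forall e\, \forall d\, \exists a\, \forall c\, (M(h) \land M(b) \lor (\neg M(d) \lor \neg M(e)) \land \neg J(a,a) \land \neg J(c,c))
The quantifier \forall h sits under an odd number of negations (counting the antecedent side of each →), so it flips to \exists h.

existential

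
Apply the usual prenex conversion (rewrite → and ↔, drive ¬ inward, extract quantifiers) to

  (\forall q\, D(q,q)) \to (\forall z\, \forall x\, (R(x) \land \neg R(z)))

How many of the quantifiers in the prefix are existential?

Eliminate → and ↔ using ¬ and ∨.
  \neg (\forall q\, D(q,q)) \lor (\forall z\, \forall x\, (R(x) \land \neg R(z)))
Push ¬ through the quantifiers and connectives to reach negation normal form:
  (\exists q\, \neg D(q,q)) \lor (\forall z\, \forall x\, (R(x) \land \neg R(z)))
Pull the quantifiers to the front (each side's bound variable is not free in the other side):
  \exists q\, \forall z\, \forall x\, (\neg D(q,q) \lor R(x) \land \neg R(z))
The prefix is \exists q \forall z \forall x: 2 universal, 1 existential.

1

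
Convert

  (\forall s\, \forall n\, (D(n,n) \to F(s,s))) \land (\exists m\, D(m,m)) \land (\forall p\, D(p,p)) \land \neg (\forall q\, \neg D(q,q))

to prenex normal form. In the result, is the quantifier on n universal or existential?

Eliminate → and ↔ using ¬ and ∨.
  (\forall s\, \forall n\, (\neg D(n,n) \lor F(s,s))) \land (\exists m\, D(m,m)) \land (\forall p\, D(p,p)) \land \neg (\forall q\, \neg D(q,q))
Drive negations inward (¬∀x A ≡ ∃x ¬A, ¬∃x A ≡ ∀x ¬A, De Morgan for ∧/∨):
  (\forall s\, \forall n\, (\neg D(n,n) \lor F(s,s))) \land (\exists m\, D(m,m)) \land (\forall p\, D(p,p)) \land (\exists q\, D(q,q))
All bound variables are already distinct, so no renaming is needed.
Extract every quantifier outward, since the variables are now distinct and don't occur free across branches:
  \forall s\, \forall n\, \exists m\, \forall p\, \exists q\, ((\neg D(n,n) \lor F(s,s)) \land D(m,m) \land D(p,p) \land D(q,q))
The quantifier \forall n sits under an even number of negations (counting the antecedent side of each →), so it remains universal.

universal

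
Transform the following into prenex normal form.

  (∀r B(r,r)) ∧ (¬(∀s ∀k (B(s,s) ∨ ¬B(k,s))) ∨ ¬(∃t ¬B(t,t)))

∀r ∃s ∃k ∀t (B(r,r) ∧ (¬B(s,s) ∧ B(k,s) ∨ B(t,t)))

Move each ¬ inward, flipping quantifiers it crosses:
  (∀r B(r,r)) ∧ ((∃s ∃k (¬B(s,s) ∧ B(k,s))) ∨ (∀t B(t,t)))
Finally move all quantifiers to the prefix:
  ∀r ∃s ∃k ∀t (B(r,r) ∧ (¬B(s,s) ∧ B(k,s) ∨ B(t,t)))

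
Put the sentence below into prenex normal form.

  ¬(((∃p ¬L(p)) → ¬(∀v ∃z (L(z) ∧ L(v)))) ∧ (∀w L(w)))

∃p ∀v ∃z ∃w (¬L(p) ∧ L(z) ∧ L(v) ∨ ¬L(w))

First replace A → B with ¬A ∨ B.
  ¬((¬(∃p ¬L(p)) ∨ ¬(∀v ∃z (L(z) ∧ L(v)))) ∧ (∀w L(w)))
Push ¬ through the quantifiers and connectives to reach negation normal form:
  (∃p ¬L(p)) ∧ (∀v ∃z (L(z) ∧ L(v))) ∨ (∃w ¬L(w))
All bound variables are already distinct, so no renaming is needed.
Finally move all quantifiers to the prefix:
  ∃p ∀v ∃z ∃w (¬L(p) ∧ L(z) ∧ L(v) ∨ ¬L(w))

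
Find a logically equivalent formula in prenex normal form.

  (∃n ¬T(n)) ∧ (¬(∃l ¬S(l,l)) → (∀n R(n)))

∃n ∃l ∀b (¬T(n) ∧ (¬S(l,l) ∨ R(b)))

Eliminate → and ↔ using ¬ and ∨.
  (∃n ¬T(n)) ∧ (¬¬(∃l ¬S(l,l)) ∨ (∀n R(n)))
Push ¬ through the quantifiers and connectives to reach negation normal form:
  (∃n ¬T(n)) ∧ ((∃l ¬S(l,l)) ∨ (∀n R(n)))
Standardize variables apart so no two quantifiers bind the same name: n↦b.
  (∃n ¬T(n)) ∧ ((∃l ¬S(l,l)) ∨ (∀b R(b)))
Finally move all quantifiers to the prefix:
  ∃n ∃l ∀b (¬T(n) ∧ (¬S(l,l) ∨ R(b)))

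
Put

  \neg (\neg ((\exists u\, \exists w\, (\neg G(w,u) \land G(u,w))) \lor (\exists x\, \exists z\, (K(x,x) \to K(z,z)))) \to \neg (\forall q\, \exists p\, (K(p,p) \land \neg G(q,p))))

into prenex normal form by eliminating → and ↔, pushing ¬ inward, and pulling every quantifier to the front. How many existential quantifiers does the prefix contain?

First replace A → B with ¬A ∨ B.
  \neg (\neg \neg ((\exists u\, \exists w\, (\neg G(w,u) \land G(u,w))) \lor (\exists x\, \exists z\, (\neg K(x,x) \lor K(z,z)))) \lor \neg (\forall q\, \exists p\, (K(p,p) \land \neg G(q,p))))
Move each ¬ inward, flipping quantifiers it crosses:
  (\forall u\, \forall w\, (G(w,u) \lor \neg G(u,w))) \land (\forall x\, \forall z\, (K(x,x) \land \neg K(z,z))) \land (\forall q\, \exists p\, (K(p,p) \land \neg G(q,p)))
Extract every quantifier outward, since the variables are now distinct and don't occur free across branches:
  \forall u\, \forall w\, \forall x\, \forall z\, \forall q\, \exists p\, ((G(w,u) \lor \neg G(u,w)) \land K(x,x) \land \neg K(z,z) \land K(p,p) \land \neg G(q,p))
The prefix is \forall u \forall w \forall x \forall z \forall q \exists p: 5 universal, 1 existential.

1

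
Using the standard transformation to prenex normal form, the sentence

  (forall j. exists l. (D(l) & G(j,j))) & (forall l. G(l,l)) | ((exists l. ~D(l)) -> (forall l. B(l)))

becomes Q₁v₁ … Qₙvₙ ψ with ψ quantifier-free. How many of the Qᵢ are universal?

4

Eliminate → and ↔ using ¬ and ∨.
  (forall j. exists l. (D(l) & G(j,j))) & (forall l. G(l,l)) | ~(exists l. ~D(l)) | (forall l. B(l))
Push ¬ through the quantifiers and connectives to reach negation normal form:
  (forall j. exists l. (D(l) & G(j,j))) & (forall l. G(l,l)) | (forall l. D(l)) | (forall l. B(l))
Standardize variables apart so no two quantifiers bind the same name: l↦z, l↦z1, l↦x.
  (forall j. exists l. (D(l) & G(j,j))) & (forall z. G(z,z)) | (forall z1. D(z1)) | (forall x. B(x))
Pull the quantifiers to the front (each side's bound variable is not free in the other side):
  forall j. exists l. forall z. forall z1. forall x. (D(l) & G(j,j) & G(z,z) | D(z1) | B(x))
The prefix is forall j exists l forall z forall z1 forall x: 4 universal, 1 existential.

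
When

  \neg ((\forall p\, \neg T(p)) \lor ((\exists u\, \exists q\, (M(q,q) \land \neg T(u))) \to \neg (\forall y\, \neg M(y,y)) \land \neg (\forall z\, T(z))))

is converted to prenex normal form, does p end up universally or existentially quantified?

First replace A → B with ¬A ∨ B.
  \neg ((\forall p\, \neg T(p)) \lor \neg (\exists u\, \exists q\, (M(q,q) \land \neg T(u))) \lor \neg (\forall y\, \neg M(y,y)) \land \neg (\forall z\, T(z)))
Drive negations inward (¬∀x A ≡ ∃x ¬A, ¬∃x A ≡ ∀x ¬A, De Morgan for ∧/∨):
  (\exists p\, T(p)) \land (\exists u\, \exists q\, (M(q,q) \land \neg T(u))) \land ((\forall y\, \neg M(y,y)) \lor (\forall z\, T(z)))
All bound variables are already distinct, so no renaming is needed.
Finally move all quantifiers to the prefix:
  \exists p\, \exists u\, \exists q\, \forall y\, \forall z\, (T(p) \land M(q,q) \land \neg T(u) \land (\neg M(y,y) \lor T(z)))
The quantifier \forall p sits under an odd number of negations (counting the antecedent side of each →), so it flips to \exists p.

existential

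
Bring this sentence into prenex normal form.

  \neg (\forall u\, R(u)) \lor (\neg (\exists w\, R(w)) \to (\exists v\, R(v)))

\exists u\, \exists w\, \exists v\, (\neg R(u) \lor R(w) \lor R(v))

Eliminate → and ↔ using ¬ and ∨.
  \neg (\forall u\, R(u)) \lor \neg \neg (\exists w\, R(w)) \lor (\exists v\, R(v))
Drive negations inward (¬∀x A ≡ ∃x ¬A, ¬∃x A ≡ ∀x ¬A, De Morgan for ∧/∨):
  (\exists u\, \neg R(u)) \lor (\exists w\, R(w)) \lor (\exists v\, R(v))
Extract every quantifier outward, since the variables are now distinct and don't occur free across branches:
  \exists u\, \exists w\, \exists v\, (\neg R(u) \lor R(w) \lor R(v))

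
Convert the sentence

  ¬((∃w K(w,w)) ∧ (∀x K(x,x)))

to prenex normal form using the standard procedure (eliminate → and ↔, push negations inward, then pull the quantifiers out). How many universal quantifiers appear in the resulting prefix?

Push ¬ through the quantifiers and connectives to reach negation normal form:
  (∀w ¬K(w,w)) ∨ (∃x ¬K(x,x))
All bound variables are already distinct, so no renaming is needed.
Pull the quantifiers to the front (each side's bound variable is not free in the other side):
  ∀w ∃x (¬K(w,w) ∨ ¬K(x,x))
The prefix is ∀w ∃x: 1 universal, 1 existential.

1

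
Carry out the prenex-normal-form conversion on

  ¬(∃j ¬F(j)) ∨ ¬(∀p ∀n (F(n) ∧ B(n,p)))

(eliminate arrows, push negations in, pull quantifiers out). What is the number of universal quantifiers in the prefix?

Drive negations inward (¬∀x A ≡ ∃x ¬A, ¬∃x A ≡ ∀x ¬A, De Morgan for ∧/∨):
  (∀j F(j)) ∨ (∃p ∃n (¬F(n) ∨ ¬B(n,p)))
All bound variables are already distinct, so no renaming is needed.
Extract every quantifier outward, since the variables are now distinct and don't occur free across branches:
  ∀j ∃p ∃n (F(j) ∨ ¬F(n) ∨ ¬B(n,p))
The prefix is ∀j ∃p ∃n: 1 universal, 2 existential.

1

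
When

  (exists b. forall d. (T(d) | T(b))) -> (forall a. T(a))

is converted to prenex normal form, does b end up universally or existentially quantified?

universal

Rewrite implications/biconditionals: A → B as ¬A ∨ B.
  ~(exists b. forall d. (T(d) | T(b))) | (forall a. T(a))
Drive negations inward (¬∀x A ≡ ∃x ¬A, ¬∃x A ≡ ∀x ¬A, De Morgan for ∧/∨):
  (forall b. exists d. (~T(d) & ~T(b))) | (forall a. T(a))
All bound variables are already distinct, so no renaming is needed.
Finally move all quantifiers to the prefix:
  forall b. exists d. forall a. (~T(d) & ~T(b) | T(a))
The quantifier exists b sits under an odd number of negations (counting the antecedent side of each →), so it flips to forall b.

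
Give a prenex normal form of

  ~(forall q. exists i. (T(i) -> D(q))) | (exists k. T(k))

First replace A → B with ¬A ∨ B.
  ~(forall q. exists i. (~T(i) | D(q))) | (exists k. T(k))
Move each ¬ inward, flipping quantifiers it crosses:
  (exists q. forall i. (T(i) & ~D(q))) | (exists k. T(k))
Finally move all quantifiers to the prefix:
  exists q. forall i. exists k. (T(i) & ~D(q) | T(k))

exists q. forall i. exists k. (T(i) & ~D(q) | T(k))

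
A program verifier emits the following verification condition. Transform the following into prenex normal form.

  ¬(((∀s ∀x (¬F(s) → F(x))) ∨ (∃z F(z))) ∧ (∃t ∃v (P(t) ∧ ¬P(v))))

∃s ∃x ∀z ∀t ∀v (¬F(s) ∧ ¬F(x) ∧ ¬F(z) ∨ ¬P(t) ∨ P(v))

Eliminate → and ↔ using ¬ and ∨.
  ¬(((∀s ∀x (¬¬F(s) ∨ F(x))) ∨ (∃z F(z))) ∧ (∃t ∃v (P(t) ∧ ¬P(v))))
Move each ¬ inward, flipping quantifiers it crosses:
  (∃s ∃x (¬F(s) ∧ ¬F(x))) ∧ (∀z ¬F(z)) ∨ (∀t ∀v (¬P(t) ∨ P(v)))
All bound variables are already distinct, so no renaming is needed.
Extract every quantifier outward, since the variables are now distinct and don't occur free across branches:
  ∃s ∃x ∀z ∀t ∀v (¬F(s) ∧ ¬F(x) ∧ ¬F(z) ∨ ¬P(t) ∨ P(v))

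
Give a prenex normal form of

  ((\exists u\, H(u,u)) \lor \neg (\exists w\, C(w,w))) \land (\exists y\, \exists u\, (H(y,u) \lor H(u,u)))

Drive negations inward (¬∀x A ≡ ∃x ¬A, ¬∃x A ≡ ∀x ¬A, De Morgan for ∧/∨):
  ((\exists u\, H(u,u)) \lor (\forall w\, \neg C(w,w))) \land (\exists y\, \exists u\, (H(y,u) \lor H(u,u)))
Give each quantifier a distinct variable: u↦z1.
  ((\exists u\, H(u,u)) \lor (\forall w\, \neg C(w,w))) \land (\exists y\, \exists z1\, (H(y,z1) \lor H(z1,z1)))
Extract every quantifier outward, since the variables are now distinct and don't occur free across branches:
  \exists u\, \forall w\, \exists y\, \exists z1\, ((H(u,u) \lor \neg C(w,w)) \land (H(y,z1) \lor H(z1,z1)))

\exists u\, \forall w\, \exists y\, \exists z1\, ((H(u,u) \lor \neg C(w,w)) \land (H(y,z1) \lor H(z1,z1)))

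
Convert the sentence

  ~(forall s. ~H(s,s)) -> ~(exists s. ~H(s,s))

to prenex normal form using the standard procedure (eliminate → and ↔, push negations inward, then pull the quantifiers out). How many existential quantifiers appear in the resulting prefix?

0

Rewrite implications/biconditionals: A → B as ¬A ∨ B.
  ~~(forall s. ~H(s,s)) | ~(exists s. ~H(s,s))
Drive negations inward (¬∀x A ≡ ∃x ¬A, ¬∃x A ≡ ∀x ¬A, De Morgan for ∧/∨):
  (forall s. ~H(s,s)) | (forall s. H(s,s))
Give each quantifier a distinct variable: s↦x.
  (forall s. ~H(s,s)) | (forall x. H(x,x))
Extract every quantifier outward, since the variables are now distinct and don't occur free across branches:
  forall s. forall x. (~H(s,s) | H(x,x))
The prefix is forall s forall x: 2 universal, 0 existential.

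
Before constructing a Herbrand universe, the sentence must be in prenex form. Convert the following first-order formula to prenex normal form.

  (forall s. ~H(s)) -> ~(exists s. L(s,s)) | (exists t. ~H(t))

First replace A → B with ¬A ∨ B.
  ~(forall s. ~H(s)) | ~(exists s. L(s,s)) | (exists t. ~H(t))
Move each ¬ inward, flipping quantifiers it crosses:
  (exists s. H(s)) | (forall s. ~L(s,s)) | (exists t. ~H(t))
Standardize variables apart so no two quantifiers bind the same name: s↦y1.
  (exists s. H(s)) | (forall y1. ~L(y1,y1)) | (exists t. ~H(t))
Pull the quantifiers to the front (each side's bound variable is not free in the other side):
  exists s. forall y1. exists t. (H(s) | ~L(y1,y1) | ~H(t))

exists s. forall y1. exists t. (H(s) | ~L(y1,y1) | ~H(t))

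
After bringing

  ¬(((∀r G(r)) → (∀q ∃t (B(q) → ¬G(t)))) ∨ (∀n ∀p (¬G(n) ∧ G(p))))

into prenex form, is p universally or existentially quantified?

existential

Rewrite implications/biconditionals: A → B as ¬A ∨ B.
  ¬(¬(∀r G(r)) ∨ (∀q ∃t (¬B(q) ∨ ¬G(t))) ∨ (∀n ∀p (¬G(n) ∧ G(p))))
Drive negations inward (¬∀x A ≡ ∃x ¬A, ¬∃x A ≡ ∀x ¬A, De Morgan for ∧/∨):
  (∀r G(r)) ∧ (∃q ∀t (B(q) ∧ G(t))) ∧ (∃n ∃p (G(n) ∨ ¬G(p)))
All bound variables are already distinct, so no renaming is needed.
Extract every quantifier outward, since the variables are now distinct and don't occur free across branches:
  ∀r ∃q ∀t ∃n ∃p (G(r) ∧ B(q) ∧ G(t) ∧ (G(n) ∨ ¬G(p)))
The quantifier ∀p sits under an odd number of negations (counting the antecedent side of each →), so it flips to ∃p.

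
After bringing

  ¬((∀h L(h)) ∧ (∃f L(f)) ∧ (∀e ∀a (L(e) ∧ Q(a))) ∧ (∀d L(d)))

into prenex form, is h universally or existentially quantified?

Move each ¬ inward, flipping quantifiers it crosses:
  (∃h ¬L(h)) ∨ (∀f ¬L(f)) ∨ (∃e ∃a (¬L(e) ∨ ¬Q(a))) ∨ (∃d ¬L(d))
Finally move all quantifiers to the prefix:
  ∃h ∀f ∃e ∃a ∃d (¬L(h) ∨ ¬L(f) ∨ ¬L(e) ∨ ¬Q(a) ∨ ¬L(d))
The quantifier ∀h sits under an odd number of negations, so it flips to ∃h.

existential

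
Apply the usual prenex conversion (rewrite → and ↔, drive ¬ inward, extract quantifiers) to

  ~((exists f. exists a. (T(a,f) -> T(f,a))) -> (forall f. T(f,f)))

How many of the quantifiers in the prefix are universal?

Rewrite implications/biconditionals: A → B as ¬A ∨ B.
  ~(~(exists f. exists a. (~T(a,f) | T(f,a))) | (forall f. T(f,f)))
Push ¬ through the quantifiers and connectives to reach negation normal form:
  (exists f. exists a. (~T(a,f) | T(f,a))) & (exists f. ~T(f,f))
Standardize variables apart so no two quantifiers bind the same name: f↦c.
  (exists f. exists a. (~T(a,f) | T(f,a))) & (exists c. ~T(c,c))
Finally move all quantifiers to the prefix:
  exists f. exists a. exists c. ((~T(a,f) | T(f,a)) & ~T(c,c))
The prefix is exists f exists a exists c: 0 universal, 3 existential.

0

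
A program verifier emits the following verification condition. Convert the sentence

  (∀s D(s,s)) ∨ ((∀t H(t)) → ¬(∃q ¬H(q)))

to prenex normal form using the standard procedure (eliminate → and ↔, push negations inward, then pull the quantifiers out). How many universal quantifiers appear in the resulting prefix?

2

First replace A → B with ¬A ∨ B.
  (∀s D(s,s)) ∨ ¬(∀t H(t)) ∨ ¬(∃q ¬H(q))
Push ¬ through the quantifiers and connectives to reach negation normal form:
  (∀s D(s,s)) ∨ (∃t ¬H(t)) ∨ (∀q H(q))
All bound variables are already distinct, so no renaming is needed.
Pull the quantifiers to the front (each side's bound variable is not free in the other side):
  ∀s ∃t ∀q (D(s,s) ∨ ¬H(t) ∨ H(q))
The prefix is ∀s ∃t ∀q: 2 universal, 1 existential.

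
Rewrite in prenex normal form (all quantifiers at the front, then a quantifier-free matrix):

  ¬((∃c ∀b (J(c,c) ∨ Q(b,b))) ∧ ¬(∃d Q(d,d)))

∀c ∃b ∃d (¬J(c,c) ∧ ¬Q(b,b) ∨ Q(d,d))

Drive negations inward (¬∀x A ≡ ∃x ¬A, ¬∃x A ≡ ∀x ¬A, De Morgan for ∧/∨):
  (∀c ∃b (¬J(c,c) ∧ ¬Q(b,b))) ∨ (∃d Q(d,d))
Pull the quantifiers to the front (each side's bound variable is not free in the other side):
  ∀c ∃b ∃d (¬J(c,c) ∧ ¬Q(b,b) ∨ Q(d,d))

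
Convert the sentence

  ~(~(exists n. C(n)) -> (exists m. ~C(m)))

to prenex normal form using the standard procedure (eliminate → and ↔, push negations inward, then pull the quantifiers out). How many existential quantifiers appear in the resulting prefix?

0

Eliminate → and ↔ using ¬ and ∨.
  ~(~~(exists n. C(n)) | (exists m. ~C(m)))
Move each ¬ inward, flipping quantifiers it crosses:
  (forall n. ~C(n)) & (forall m. C(m))
Finally move all quantifiers to the prefix:
  forall n. forall m. (~C(n) & C(m))
The prefix is forall n forall m: 2 universal, 0 existential.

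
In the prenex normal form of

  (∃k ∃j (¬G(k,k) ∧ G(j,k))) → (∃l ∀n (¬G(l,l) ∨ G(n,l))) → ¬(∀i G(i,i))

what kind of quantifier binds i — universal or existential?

Rewrite implications/biconditionals: A → B as ¬A ∨ B.
  ¬(∃k ∃j (¬G(k,k) ∧ G(j,k))) ∨ ¬(∃l ∀n (¬G(l,l) ∨ G(n,l))) ∨ ¬(∀i G(i,i))
Move each ¬ inward, flipping quantifiers it crosses:
  (∀k ∀j (G(k,k) ∨ ¬G(j,k))) ∨ (∀l ∃n (G(l,l) ∧ ¬G(n,l))) ∨ (∃i ¬G(i,i))
Extract every quantifier outward, since the variables are now distinct and don't occur free across branches:
  ∀k ∀j ∀l ∃n ∃i (G(k,k) ∨ ¬G(j,k) ∨ G(l,l) ∧ ¬G(n,l) ∨ ¬G(i,i))
The quantifier ∀i sits under an odd number of negations (counting the antecedent side of each →), so it flips to ∃i.

existential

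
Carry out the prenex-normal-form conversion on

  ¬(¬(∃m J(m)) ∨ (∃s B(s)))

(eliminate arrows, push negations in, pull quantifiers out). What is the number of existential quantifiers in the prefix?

1

Push ¬ through the quantifiers and connectives to reach negation normal form:
  (∃m J(m)) ∧ (∀s ¬B(s))
Pull the quantifiers to the front (each side's bound variable is not free in the other side):
  ∃m ∀s (J(m) ∧ ¬B(s))
The prefix is ∃m ∀s: 1 universal, 1 existential.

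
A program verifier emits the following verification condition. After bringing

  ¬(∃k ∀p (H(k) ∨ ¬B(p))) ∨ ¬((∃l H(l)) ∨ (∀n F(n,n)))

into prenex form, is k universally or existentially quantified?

universal

Drive negations inward (¬∀x A ≡ ∃x ¬A, ¬∃x A ≡ ∀x ¬A, De Morgan for ∧/∨):
  (∀k ∃p (¬H(k) ∧ B(p))) ∨ (∀l ¬H(l)) ∧ (∃n ¬F(n,n))
Finally move all quantifiers to the prefix:
  ∀k ∃p ∀l ∃n (¬H(k) ∧ B(p) ∨ ¬H(l) ∧ ¬F(n,n))
The quantifier ∃k sits under an odd number of negations, so it flips to ∀k.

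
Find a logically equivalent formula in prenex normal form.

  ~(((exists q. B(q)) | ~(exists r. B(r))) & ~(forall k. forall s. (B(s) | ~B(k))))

forall q. exists r. forall k. forall s. (~B(q) & B(r) | B(s) | ~B(k))

Push ¬ through the quantifiers and connectives to reach negation normal form:
  (forall q. ~B(q)) & (exists r. B(r)) | (forall k. forall s. (B(s) | ~B(k)))
All bound variables are already distinct, so no renaming is needed.
Extract every quantifier outward, since the variables are now distinct and don't occur free across branches:
  forall q. exists r. forall k. forall s. (~B(q) & B(r) | B(s) | ~B(k))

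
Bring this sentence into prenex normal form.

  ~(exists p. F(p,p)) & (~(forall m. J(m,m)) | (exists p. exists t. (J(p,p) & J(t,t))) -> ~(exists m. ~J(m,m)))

forall p. forall m. forall a. forall t. forall c. (~F(p,p) & (J(m,m) & (~J(a,a) | ~J(t,t)) | J(c,c)))

Rewrite implications/biconditionals: A → B as ¬A ∨ B.
  ~(exists p. F(p,p)) & (~(~(forall m. J(m,m)) | (exists p. exists t. (J(p,p) & J(t,t)))) | ~(exists m. ~J(m,m)))
Push ¬ through the quantifiers and connectives to reach negation normal form:
  (forall p. ~F(p,p)) & ((forall m. J(m,m)) & (forall p. forall t. (~J(p,p) | ~J(t,t))) | (forall m. J(m,m)))
Standardize variables apart so no two quantifiers bind the same name: p↦a, m↦c.
  (forall p. ~F(p,p)) & ((forall m. J(m,m)) & (forall a. forall t. (~J(a,a) | ~J(t,t))) | (forall c. J(c,c)))
Finally move all quantifiers to the prefix:
  forall p. forall m. forall a. forall t. forall c. (~F(p,p) & (J(m,m) & (~J(a,a) | ~J(t,t)) | J(c,c)))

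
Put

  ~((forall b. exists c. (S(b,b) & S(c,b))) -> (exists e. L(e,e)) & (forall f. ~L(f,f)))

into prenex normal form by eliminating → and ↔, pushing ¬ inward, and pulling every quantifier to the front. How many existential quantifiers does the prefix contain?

Rewrite implications/biconditionals: A → B as ¬A ∨ B.
  ~(~(forall b. exists c. (S(b,b) & S(c,b))) | (exists e. L(e,e)) & (forall f. ~L(f,f)))
Push ¬ through the quantifiers and connectives to reach negation normal form:
  (forall b. exists c. (S(b,b) & S(c,b))) & ((forall e. ~L(e,e)) | (exists f. L(f,f)))
Finally move all quantifiers to the prefix:
  forall b. exists c. forall e. exists f. (S(b,b) & S(c,b) & (~L(e,e) | L(f,f)))
The prefix is forall b exists c forall e exists f: 2 universal, 2 existential.

2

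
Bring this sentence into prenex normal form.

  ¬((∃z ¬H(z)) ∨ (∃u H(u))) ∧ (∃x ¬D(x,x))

∀z ∀u ∃x (H(z) ∧ ¬H(u) ∧ ¬D(x,x))

Push ¬ through the quantifiers and connectives to reach negation normal form:
  (∀z H(z)) ∧ (∀u ¬H(u)) ∧ (∃x ¬D(x,x))
Pull the quantifiers to the front (each side's bound variable is not free in the other side):
  ∀z ∀u ∃x (H(z) ∧ ¬H(u) ∧ ¬D(x,x))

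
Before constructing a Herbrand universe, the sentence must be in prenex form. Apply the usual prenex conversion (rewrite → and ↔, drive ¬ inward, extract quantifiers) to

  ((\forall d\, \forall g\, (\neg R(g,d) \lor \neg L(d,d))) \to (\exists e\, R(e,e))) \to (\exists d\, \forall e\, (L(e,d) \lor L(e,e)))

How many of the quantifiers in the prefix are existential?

1

Rewrite implications/biconditionals: A → B as ¬A ∨ B.
  \neg (\neg (\forall d\, \forall g\, (\neg R(g,d) \lor \neg L(d,d))) \lor (\exists e\, R(e,e))) \lor (\exists d\, \forall e\, (L(e,d) \lor L(e,e)))
Move each ¬ inward, flipping quantifiers it crosses:
  (\forall d\, \forall g\, (\neg R(g,d) \lor \neg L(d,d))) \land (\forall e\, \neg R(e,e)) \lor (\exists d\, \forall e\, (L(e,d) \lor L(e,e)))
Rename bound variables to avoid capture: d↦w, e↦x.
  (\forall d\, \forall g\, (\neg R(g,d) \lor \neg L(d,d))) \land (\forall e\, \neg R(e,e)) \lor (\exists w\, \forall x\, (L(x,w) \lor L(x,x)))
Extract every quantifier outward, since the variables are now distinct and don't occur free across branches:
  \forall d\, \forall g\, \forall e\, \exists w\, \forall x\, ((\neg R(g,d) \lor \neg L(d,d)) \land \neg R(e,e) \lor L(x,w) \lor L(x,x))
The prefix is \forall d \forall g \forall e \exists w \forall x: 4 universal, 1 existential.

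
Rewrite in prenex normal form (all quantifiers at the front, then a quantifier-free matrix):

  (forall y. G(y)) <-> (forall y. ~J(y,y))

Rewrite implications/biconditionals: A → B as ¬A ∨ B; A ↔ B as (¬A ∨ B) ∧ (¬B ∨ A).
  (~(forall y. G(y)) | (forall y. ~J(y,y))) & (~(forall y. ~J(y,y)) | (forall y. G(y)))
Push ¬ through the quantifiers and connectives to reach negation normal form:
  ((exists y. ~G(y)) | (forall y. ~J(y,y))) & ((exists y. J(y,y)) | (forall y. G(y)))
Rename bound variables to avoid capture: y↦a, y↦t, y↦s.
  ((exists y. ~G(y)) | (forall a. ~J(a,a))) & ((exists t. J(t,t)) | (forall s. G(s)))
Extract every quantifier outward, since the variables are now distinct and don't occur free across branches:
  exists y. forall a. exists t. forall s. ((~G(y) | ~J(a,a)) & (J(t,t) | G(s)))

exists y. forall a. exists t. forall s. ((~G(y) | ~J(a,a)) & (J(t,t) | G(s)))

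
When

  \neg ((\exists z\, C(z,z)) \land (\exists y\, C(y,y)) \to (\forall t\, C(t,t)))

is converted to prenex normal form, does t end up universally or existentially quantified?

existential

First replace A → B with ¬A ∨ B.
  \neg (\neg ((\exists z\, C(z,z)) \land (\exists y\, C(y,y))) \lor (\forall t\, C(t,t)))
Drive negations inward (¬∀x A ≡ ∃x ¬A, ¬∃x A ≡ ∀x ¬A, De Morgan for ∧/∨):
  (\exists z\, C(z,z)) \land (\exists y\, C(y,y)) \land (\exists t\, \neg C(t,t))
All bound variables are already distinct, so no renaming is needed.
Pull the quantifiers to the front (each side's bound variable is not free in the other side):
  \exists z\, \exists y\, \exists t\, (C(z,z) \land C(y,y) \land \neg C(t,t))
The quantifier \forall t sits under an odd number of negations (counting the antecedent side of each →), so it flips to \exists t.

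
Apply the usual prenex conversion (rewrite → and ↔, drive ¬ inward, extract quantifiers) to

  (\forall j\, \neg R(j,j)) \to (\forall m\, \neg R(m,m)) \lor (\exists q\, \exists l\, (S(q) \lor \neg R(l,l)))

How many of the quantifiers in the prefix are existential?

First replace A → B with ¬A ∨ B.
  \neg (\forall j\, \neg R(j,j)) \lor (\forall m\, \neg R(m,m)) \lor (\exists q\, \exists l\, (S(q) \lor \neg R(l,l)))
Push ¬ through the quantifiers and connectives to reach negation normal form:
  (\exists j\, R(j,j)) \lor (\forall m\, \neg R(m,m)) \lor (\exists q\, \exists l\, (S(q) \lor \neg R(l,l)))
Finally move all quantifiers to the prefix:
  \exists j\, \forall m\, \exists q\, \exists l\, (R(j,j) \lor \neg R(m,m) \lor S(q) \lor \neg R(l,l))
The prefix is \exists j \forall m \exists q \exists l: 1 universal, 3 existential.

3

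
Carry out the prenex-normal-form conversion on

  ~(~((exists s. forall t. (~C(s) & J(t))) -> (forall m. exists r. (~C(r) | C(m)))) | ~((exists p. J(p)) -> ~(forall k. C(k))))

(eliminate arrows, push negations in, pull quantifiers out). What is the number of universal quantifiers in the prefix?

3

Rewrite implications/biconditionals: A → B as ¬A ∨ B.
  ~(~(~(exists s. forall t. (~C(s) & J(t))) | (forall m. exists r. (~C(r) | C(m)))) | ~(~(exists p. J(p)) | ~(forall k. C(k))))
Drive negations inward (¬∀x A ≡ ∃x ¬A, ¬∃x A ≡ ∀x ¬A, De Morgan for ∧/∨):
  ((forall s. exists t. (C(s) | ~J(t))) | (forall m. exists r. (~C(r) | C(m)))) & ((forall p. ~J(p)) | (exists k. ~C(k)))
All bound variables are already distinct, so no renaming is needed.
Pull the quantifiers to the front (each side's bound variable is not free in the other side):
  forall s. exists t. forall m. exists r. forall p. exists k. ((C(s) | ~J(t) | ~C(r) | C(m)) & (~J(p) | ~C(k)))
The prefix is forall s exists t forall m exists r forall p exists k: 3 universal, 3 existential.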